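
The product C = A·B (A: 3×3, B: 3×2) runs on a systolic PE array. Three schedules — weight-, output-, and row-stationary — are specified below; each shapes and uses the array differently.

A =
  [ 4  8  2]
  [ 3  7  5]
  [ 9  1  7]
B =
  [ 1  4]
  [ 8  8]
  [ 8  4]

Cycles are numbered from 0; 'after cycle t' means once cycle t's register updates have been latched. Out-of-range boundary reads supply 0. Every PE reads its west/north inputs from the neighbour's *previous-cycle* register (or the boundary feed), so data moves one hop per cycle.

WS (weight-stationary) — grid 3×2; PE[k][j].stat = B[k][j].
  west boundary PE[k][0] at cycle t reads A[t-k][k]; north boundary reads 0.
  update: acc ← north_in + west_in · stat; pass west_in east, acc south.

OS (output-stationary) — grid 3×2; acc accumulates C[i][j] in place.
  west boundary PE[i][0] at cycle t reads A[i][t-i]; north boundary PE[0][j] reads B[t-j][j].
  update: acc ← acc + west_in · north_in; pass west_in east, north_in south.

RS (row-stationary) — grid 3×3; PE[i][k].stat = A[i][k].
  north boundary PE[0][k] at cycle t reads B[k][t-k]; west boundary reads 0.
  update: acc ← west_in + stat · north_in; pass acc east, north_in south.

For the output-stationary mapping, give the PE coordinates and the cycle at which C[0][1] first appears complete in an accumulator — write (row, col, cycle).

OS: C[0][1] accumulates in PE[0][1]:
  after 0 — PE[0][1] acc=0, pass-E 0, pass-S 0
  after 1 — PE[0][1] acc=16, pass-E 4, pass-S 4
  after 2 — PE[0][1] acc=80, pass-E 8, pass-S 8
  after 3 — PE[0][1] acc=88, pass-E 2, pass-S 4

(row, col, cycle) = (0, 1, 3)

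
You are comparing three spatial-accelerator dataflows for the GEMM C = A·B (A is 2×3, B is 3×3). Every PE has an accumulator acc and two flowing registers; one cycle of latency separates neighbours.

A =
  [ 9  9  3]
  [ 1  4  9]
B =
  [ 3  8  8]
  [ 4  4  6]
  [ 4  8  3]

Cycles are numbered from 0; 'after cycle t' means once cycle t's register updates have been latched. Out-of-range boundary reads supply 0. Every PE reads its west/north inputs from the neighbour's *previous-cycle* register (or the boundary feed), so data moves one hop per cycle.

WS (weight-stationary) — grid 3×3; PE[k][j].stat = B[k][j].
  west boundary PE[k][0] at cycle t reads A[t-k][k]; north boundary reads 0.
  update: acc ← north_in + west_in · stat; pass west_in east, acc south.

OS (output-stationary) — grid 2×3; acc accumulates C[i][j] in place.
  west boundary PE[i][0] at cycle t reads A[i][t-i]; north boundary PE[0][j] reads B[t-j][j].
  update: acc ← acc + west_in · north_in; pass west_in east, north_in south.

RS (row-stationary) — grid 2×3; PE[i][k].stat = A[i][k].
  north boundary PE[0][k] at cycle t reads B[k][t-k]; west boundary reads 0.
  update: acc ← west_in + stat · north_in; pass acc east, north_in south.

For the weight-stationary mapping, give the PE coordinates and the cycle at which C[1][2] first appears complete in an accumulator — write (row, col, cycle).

WS — PE[2][2] is where C[1][2] collects:
  t=0 PE[2][2]: acc=0 h=0 v=0
  t=1 PE[2][2]: acc=0 h=0 v=0
  t=2 PE[2][2]: acc=0 h=0 v=0
  t=3 PE[2][2]: acc=0 h=0 v=0
  t=4 PE[2][2]: acc=135 h=3 v=135
  t=5 PE[2][2]: acc=59 h=9 v=59

(row, col, cycle) = (2, 2, 5)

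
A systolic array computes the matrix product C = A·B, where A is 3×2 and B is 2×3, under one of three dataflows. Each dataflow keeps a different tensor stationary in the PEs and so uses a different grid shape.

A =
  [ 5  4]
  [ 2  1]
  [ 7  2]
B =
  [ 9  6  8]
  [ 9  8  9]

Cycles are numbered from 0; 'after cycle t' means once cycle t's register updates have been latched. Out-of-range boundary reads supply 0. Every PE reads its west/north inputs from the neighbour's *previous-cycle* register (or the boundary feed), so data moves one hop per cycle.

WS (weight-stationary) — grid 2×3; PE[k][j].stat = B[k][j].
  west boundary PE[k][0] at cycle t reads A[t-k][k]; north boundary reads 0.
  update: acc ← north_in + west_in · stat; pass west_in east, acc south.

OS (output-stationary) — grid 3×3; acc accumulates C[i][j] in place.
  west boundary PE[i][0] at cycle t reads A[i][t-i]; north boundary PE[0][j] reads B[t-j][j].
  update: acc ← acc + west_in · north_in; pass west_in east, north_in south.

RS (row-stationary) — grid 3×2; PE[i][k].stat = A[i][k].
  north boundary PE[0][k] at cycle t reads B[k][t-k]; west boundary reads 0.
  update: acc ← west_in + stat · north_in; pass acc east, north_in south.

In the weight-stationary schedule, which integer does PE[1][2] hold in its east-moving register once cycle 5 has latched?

WS (2×3). Following PE[1][2] plus its west/north inputs:
  0: (0,2).acc=0  regs=<0,0>
  0: (1,1).acc=0  regs=<0,0>
  0: (1,2).acc=0  regs=<0,0>
  1: (0,2).acc=0  regs=<0,0>
  1: (1,1).acc=0  regs=<0,0>
  1: (1,2).acc=0  regs=<0,0>
  2: (0,2).acc=40  regs=<5,40>
  2: (1,1).acc=62  regs=<4,62>
  2: (1,2).acc=0  regs=<0,0>
  3: (0,2).acc=16  regs=<2,16>
  3: (1,1).acc=20  regs=<1,20>
  3: (1,2).acc=76  regs=<4,76>
  4: (0,2).acc=56  regs=<7,56>
  4: (1,1).acc=58  regs=<2,58>
  4: (1,2).acc=25  regs=<1,25>
  5: (0,2).acc=0  regs=<0,0>
  5: (1,1).acc=0  regs=<0,0>
  5: (1,2).acc=74  regs=<2,74>

register = 2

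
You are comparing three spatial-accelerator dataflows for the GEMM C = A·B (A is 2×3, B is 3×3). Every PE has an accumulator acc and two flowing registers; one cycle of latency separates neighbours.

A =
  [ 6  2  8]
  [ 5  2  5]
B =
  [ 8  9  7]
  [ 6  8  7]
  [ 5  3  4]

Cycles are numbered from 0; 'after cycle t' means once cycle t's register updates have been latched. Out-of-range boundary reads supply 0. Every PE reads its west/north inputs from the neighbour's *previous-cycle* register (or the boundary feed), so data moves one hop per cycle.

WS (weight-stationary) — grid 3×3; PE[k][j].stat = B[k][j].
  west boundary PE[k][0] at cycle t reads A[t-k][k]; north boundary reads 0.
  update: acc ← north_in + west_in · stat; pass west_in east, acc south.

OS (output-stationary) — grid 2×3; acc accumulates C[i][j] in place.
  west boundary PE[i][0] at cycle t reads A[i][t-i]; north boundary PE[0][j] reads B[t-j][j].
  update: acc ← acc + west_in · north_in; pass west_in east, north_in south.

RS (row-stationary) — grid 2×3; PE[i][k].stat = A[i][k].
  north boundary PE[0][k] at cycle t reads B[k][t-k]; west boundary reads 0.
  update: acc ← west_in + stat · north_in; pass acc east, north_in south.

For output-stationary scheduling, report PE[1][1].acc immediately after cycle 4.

PE[1][1].acc = 76

OS (2×3). Following PE[1][1] plus its west/north inputs:
  step 0 · PE0,1: acc=0; fwd→0 fwd↓0
  step 0 · PE1,0: acc=0; fwd→0 fwd↓0
  step 0 · PE1,1: acc=0; fwd→0 fwd↓0
  step 1 · PE0,1: acc=54; fwd→6 fwd↓9
  step 1 · PE1,0: acc=40; fwd→5 fwd↓8
  step 1 · PE1,1: acc=0; fwd→0 fwd↓0
  step 2 · PE0,1: acc=70; fwd→2 fwd↓8
  step 2 · PE1,0: acc=52; fwd→2 fwd↓6
  step 2 · PE1,1: acc=45; fwd→5 fwd↓9
  step 3 · PE0,1: acc=94; fwd→8 fwd↓3
  step 3 · PE1,0: acc=77; fwd→5 fwd↓5
  step 3 · PE1,1: acc=61; fwd→2 fwd↓8
  step 4 · PE0,1: acc=94; fwd→0 fwd↓0
  step 4 · PE1,0: acc=77; fwd→0 fwd↓0
  step 4 · PE1,1: acc=76; fwd→5 fwd↓3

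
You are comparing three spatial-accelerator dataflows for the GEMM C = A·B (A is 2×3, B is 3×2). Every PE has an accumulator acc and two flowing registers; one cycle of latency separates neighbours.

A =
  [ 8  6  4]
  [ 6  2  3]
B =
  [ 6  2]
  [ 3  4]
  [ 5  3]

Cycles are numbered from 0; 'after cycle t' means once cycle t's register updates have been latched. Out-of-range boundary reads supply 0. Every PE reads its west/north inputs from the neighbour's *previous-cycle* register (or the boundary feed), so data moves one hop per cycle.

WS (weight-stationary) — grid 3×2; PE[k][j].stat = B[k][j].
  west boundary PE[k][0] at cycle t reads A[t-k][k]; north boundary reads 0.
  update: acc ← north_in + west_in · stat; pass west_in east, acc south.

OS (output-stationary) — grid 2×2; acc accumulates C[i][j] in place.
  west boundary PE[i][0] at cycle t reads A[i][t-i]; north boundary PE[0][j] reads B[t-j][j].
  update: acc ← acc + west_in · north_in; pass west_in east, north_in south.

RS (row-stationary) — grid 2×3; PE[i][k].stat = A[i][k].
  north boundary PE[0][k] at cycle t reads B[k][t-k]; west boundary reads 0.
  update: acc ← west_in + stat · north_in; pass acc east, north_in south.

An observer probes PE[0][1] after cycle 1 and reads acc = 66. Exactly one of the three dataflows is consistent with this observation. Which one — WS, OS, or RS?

Under WS (3×2), PE[0][1]:
  cycle 0: PE[0][1] → acc 0, east 0, south 0
  cycle 1: PE[0][1] → acc 16, east 8, south 16
Under OS (2×2), PE[0][1]:
  cycle 0: PE[0][1] → acc 0, east 0, south 0
  cycle 1: PE[0][1] → acc 16, east 8, south 2
Under RS (2×3), PE[0][1]:
  cycle 0: PE[0][1] → acc 0, east 0, south 0
  cycle 1: PE[0][1] → acc 66, east 66, south 3

dataflow = RS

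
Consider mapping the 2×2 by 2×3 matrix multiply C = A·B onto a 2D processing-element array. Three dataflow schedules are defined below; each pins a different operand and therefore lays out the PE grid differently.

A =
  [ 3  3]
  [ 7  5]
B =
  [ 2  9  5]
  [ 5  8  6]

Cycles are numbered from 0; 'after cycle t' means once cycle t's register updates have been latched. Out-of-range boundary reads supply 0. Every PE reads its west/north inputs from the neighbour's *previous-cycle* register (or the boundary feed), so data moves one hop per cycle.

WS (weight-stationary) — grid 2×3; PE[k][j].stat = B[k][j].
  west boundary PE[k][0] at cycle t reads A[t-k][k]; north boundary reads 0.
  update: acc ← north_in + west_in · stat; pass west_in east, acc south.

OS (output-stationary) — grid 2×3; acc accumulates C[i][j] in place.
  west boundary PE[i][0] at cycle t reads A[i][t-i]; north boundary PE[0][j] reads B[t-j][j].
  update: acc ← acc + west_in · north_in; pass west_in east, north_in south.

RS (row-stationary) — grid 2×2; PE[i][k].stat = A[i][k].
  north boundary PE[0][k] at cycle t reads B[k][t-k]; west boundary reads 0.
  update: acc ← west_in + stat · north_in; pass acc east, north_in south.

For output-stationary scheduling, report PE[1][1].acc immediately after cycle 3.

Tracing OS — 2×3 array, target PE[1][1]:
  t=0 PE[0][1]: acc=0 h=0 v=0
  t=0 PE[1][0]: acc=0 h=0 v=0
  t=0 PE[1][1]: acc=0 h=0 v=0
  t=1 PE[0][1]: acc=27 h=3 v=9
  t=1 PE[1][0]: acc=14 h=7 v=2
  t=1 PE[1][1]: acc=0 h=0 v=0
  t=2 PE[0][1]: acc=51 h=3 v=8
  t=2 PE[1][0]: acc=39 h=5 v=5
  t=2 PE[1][1]: acc=63 h=7 v=9
  t=3 PE[0][1]: acc=51 h=0 v=0
  t=3 PE[1][0]: acc=39 h=0 v=0
  t=3 PE[1][1]: acc=103 h=5 v=8

PE[1][1].acc = 103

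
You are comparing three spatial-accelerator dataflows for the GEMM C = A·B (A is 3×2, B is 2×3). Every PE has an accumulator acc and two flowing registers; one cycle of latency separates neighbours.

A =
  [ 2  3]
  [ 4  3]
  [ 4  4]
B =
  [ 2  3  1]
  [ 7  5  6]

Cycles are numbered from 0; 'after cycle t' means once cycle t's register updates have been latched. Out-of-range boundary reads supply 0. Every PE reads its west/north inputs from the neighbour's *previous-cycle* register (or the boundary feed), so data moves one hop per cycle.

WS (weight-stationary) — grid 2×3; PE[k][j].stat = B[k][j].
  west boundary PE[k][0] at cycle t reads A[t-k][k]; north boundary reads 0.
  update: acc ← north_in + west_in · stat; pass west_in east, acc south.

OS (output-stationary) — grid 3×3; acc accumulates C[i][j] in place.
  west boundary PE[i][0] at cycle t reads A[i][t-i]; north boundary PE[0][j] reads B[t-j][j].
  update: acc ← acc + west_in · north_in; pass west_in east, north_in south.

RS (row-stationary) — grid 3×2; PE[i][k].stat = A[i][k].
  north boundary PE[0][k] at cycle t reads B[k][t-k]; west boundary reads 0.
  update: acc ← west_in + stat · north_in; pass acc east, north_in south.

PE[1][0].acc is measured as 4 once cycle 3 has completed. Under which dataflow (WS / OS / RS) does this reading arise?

dataflow = RS

WS [2×3] PE[1][0] across cycles:
  [0] (1,0) acc=0 (h:0 v:0)
  [1] (1,0) acc=25 (h:3 v:25)
  [2] (1,0) acc=29 (h:3 v:29)
  [3] (1,0) acc=36 (h:4 v:36)
OS [3×3] PE[1][0] across cycles:
  [0] (1,0) acc=0 (h:0 v:0)
  [1] (1,0) acc=8 (h:4 v:2)
  [2] (1,0) acc=29 (h:3 v:7)
  [3] (1,0) acc=29 (h:0 v:0)
RS [3×2] PE[1][0] across cycles:
  [0] (1,0) acc=0 (h:0 v:0)
  [1] (1,0) acc=8 (h:8 v:2)
  [2] (1,0) acc=12 (h:12 v:3)
  [3] (1,0) acc=4 (h:4 v:1)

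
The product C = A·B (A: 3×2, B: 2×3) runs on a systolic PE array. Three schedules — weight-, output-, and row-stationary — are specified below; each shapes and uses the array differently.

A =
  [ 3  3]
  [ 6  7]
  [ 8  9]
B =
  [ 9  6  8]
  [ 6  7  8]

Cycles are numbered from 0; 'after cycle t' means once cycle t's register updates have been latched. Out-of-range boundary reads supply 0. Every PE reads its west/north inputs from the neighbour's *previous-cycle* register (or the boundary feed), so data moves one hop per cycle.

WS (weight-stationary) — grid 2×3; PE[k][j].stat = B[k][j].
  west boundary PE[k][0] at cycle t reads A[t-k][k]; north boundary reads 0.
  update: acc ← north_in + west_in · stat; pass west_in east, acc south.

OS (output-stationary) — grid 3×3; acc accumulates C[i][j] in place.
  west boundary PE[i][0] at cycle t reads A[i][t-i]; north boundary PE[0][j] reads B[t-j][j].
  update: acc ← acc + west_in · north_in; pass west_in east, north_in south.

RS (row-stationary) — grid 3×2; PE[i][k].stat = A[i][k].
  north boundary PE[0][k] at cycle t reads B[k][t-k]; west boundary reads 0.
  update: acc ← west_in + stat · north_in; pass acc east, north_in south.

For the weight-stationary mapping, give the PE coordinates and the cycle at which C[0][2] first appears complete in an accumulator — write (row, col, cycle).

Under WS, C[0][2] lands at PE[1][2]:
  [0] (1,2) acc=0 (h:0 v:0)
  [1] (1,2) acc=0 (h:0 v:0)
  [2] (1,2) acc=0 (h:0 v:0)
  [3] (1,2) acc=48 (h:3 v:48)

(row, col, cycle) = (1, 2, 3)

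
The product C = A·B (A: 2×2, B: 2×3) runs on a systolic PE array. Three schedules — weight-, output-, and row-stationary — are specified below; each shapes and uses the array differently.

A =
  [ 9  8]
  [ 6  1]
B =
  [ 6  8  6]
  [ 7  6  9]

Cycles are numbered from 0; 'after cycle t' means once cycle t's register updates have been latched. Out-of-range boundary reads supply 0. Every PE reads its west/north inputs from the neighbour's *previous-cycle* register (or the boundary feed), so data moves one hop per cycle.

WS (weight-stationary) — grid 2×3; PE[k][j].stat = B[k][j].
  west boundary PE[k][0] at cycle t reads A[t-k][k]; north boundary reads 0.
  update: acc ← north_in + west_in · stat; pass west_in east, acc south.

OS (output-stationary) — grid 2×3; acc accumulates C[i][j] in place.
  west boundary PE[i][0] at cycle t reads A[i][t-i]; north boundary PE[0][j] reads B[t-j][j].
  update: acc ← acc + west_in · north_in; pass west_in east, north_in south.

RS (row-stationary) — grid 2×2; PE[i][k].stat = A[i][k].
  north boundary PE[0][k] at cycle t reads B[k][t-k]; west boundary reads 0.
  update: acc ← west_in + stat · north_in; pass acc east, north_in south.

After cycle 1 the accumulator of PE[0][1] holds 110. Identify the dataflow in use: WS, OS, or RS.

WS [2×3] PE[0][1] across cycles:
  after 0 — PE[0][1] acc=0, pass-E 0, pass-S 0
  after 1 — PE[0][1] acc=72, pass-E 9, pass-S 72
OS [2×3] PE[0][1] across cycles:
  after 0 — PE[0][1] acc=0, pass-E 0, pass-S 0
  after 1 — PE[0][1] acc=72, pass-E 9, pass-S 8
RS [2×2] PE[0][1] across cycles:
  after 0 — PE[0][1] acc=0, pass-E 0, pass-S 0
  after 1 — PE[0][1] acc=110, pass-E 110, pass-S 7

dataflow = RS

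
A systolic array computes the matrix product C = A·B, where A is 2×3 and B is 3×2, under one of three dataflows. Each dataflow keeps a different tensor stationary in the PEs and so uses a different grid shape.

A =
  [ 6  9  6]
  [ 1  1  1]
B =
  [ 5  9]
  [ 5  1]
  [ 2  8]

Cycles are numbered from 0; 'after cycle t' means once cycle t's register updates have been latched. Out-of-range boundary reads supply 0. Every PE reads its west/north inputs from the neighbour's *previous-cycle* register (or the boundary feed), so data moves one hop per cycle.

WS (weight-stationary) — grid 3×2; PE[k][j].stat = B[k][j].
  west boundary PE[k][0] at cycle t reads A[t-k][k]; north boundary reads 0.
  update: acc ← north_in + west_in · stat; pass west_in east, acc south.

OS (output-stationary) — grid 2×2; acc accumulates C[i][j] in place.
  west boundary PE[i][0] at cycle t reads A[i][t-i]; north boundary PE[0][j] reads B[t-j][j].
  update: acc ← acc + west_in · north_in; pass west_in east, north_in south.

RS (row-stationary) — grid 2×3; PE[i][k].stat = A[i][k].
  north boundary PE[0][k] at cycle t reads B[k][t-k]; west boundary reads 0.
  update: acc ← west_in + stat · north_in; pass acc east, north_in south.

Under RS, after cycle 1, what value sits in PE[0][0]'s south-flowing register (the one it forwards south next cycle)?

RS (2×3). Following PE[0][0] plus its west/north inputs:
  0: (0,0).acc=30  regs=<30,5>
  1: (0,0).acc=54  regs=<54,9>

register = 9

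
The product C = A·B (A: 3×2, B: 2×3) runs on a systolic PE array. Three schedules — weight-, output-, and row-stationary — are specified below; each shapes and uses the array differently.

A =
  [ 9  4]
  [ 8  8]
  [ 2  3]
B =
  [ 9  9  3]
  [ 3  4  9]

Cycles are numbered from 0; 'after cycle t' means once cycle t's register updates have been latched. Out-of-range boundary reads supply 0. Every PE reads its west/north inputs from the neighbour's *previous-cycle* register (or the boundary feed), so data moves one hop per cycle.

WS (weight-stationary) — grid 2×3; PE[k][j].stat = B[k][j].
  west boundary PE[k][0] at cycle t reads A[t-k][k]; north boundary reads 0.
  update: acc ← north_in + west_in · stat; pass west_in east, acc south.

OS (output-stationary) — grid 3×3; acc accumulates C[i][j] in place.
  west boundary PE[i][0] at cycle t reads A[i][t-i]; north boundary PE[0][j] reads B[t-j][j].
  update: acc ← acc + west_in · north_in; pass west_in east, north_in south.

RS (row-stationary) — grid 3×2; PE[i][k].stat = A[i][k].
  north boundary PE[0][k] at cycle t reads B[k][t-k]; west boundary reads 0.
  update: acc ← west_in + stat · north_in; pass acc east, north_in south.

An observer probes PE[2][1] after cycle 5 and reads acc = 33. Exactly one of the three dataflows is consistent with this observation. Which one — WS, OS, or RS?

WS (2×3): PE[2][1] does not exist.
OS [3×3] PE[2][1] across cycles:
  0: (2,1).acc=0  regs=<0,0>
  1: (2,1).acc=0  regs=<0,0>
  2: (2,1).acc=0  regs=<0,0>
  3: (2,1).acc=18  regs=<2,9>
  4: (2,1).acc=30  regs=<3,4>
  5: (2,1).acc=30  regs=<0,0>
RS [3×2] PE[2][1] across cycles:
  0: (2,1).acc=0  regs=<0,0>
  1: (2,1).acc=0  regs=<0,0>
  2: (2,1).acc=0  regs=<0,0>
  3: (2,1).acc=27  regs=<27,3>
  4: (2,1).acc=30  regs=<30,4>
  5: (2,1).acc=33  regs=<33,9>

dataflow = RS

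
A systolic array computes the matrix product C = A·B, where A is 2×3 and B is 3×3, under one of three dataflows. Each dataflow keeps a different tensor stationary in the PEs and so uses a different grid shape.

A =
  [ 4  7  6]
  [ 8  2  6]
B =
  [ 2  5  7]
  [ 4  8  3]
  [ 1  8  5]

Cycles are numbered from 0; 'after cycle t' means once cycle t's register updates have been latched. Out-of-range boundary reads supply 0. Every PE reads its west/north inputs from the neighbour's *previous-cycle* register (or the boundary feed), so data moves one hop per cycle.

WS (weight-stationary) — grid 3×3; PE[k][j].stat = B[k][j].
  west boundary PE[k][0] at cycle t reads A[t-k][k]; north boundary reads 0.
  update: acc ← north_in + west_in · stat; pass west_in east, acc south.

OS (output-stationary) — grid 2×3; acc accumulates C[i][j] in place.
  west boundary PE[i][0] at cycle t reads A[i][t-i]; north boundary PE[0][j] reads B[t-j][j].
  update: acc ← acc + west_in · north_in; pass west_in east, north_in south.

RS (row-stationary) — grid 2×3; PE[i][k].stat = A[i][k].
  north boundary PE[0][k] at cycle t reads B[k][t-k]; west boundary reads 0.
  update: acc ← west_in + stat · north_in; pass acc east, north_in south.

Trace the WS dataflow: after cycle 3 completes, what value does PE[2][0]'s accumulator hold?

PE[2][0].acc = 30

Tracing WS — 3×3 array, target PE[2][0]:
  after 0 — PE[1][0] acc=0, pass-E 0, pass-S 0
  after 0 — PE[2][0] acc=0, pass-E 0, pass-S 0
  after 1 — PE[1][0] acc=36, pass-E 7, pass-S 36
  after 1 — PE[2][0] acc=0, pass-E 0, pass-S 0
  after 2 — PE[1][0] acc=24, pass-E 2, pass-S 24
  after 2 — PE[2][0] acc=42, pass-E 6, pass-S 42
  after 3 — PE[1][0] acc=0, pass-E 0, pass-S 0
  after 3 — PE[2][0] acc=30, pass-E 6, pass-S 30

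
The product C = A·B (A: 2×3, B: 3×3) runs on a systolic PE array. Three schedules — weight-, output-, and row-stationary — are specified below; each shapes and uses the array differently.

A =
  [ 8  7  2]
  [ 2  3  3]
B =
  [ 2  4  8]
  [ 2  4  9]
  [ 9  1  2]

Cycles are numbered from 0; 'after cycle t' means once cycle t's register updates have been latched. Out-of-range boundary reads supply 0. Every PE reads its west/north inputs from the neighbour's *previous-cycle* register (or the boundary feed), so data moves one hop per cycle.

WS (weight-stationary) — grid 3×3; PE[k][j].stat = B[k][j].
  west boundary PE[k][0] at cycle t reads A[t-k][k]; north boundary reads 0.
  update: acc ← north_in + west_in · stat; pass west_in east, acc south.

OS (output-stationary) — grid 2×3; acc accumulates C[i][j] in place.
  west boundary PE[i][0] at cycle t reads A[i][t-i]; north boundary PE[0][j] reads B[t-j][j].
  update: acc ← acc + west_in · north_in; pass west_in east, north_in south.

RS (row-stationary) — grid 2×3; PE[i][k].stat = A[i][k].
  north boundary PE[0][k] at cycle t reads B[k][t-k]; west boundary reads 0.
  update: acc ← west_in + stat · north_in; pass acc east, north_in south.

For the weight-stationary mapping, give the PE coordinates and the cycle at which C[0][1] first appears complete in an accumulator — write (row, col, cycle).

WS: C[0][1] accumulates in PE[2][1]:
  0: (2,1).acc=0  regs=<0,0>
  1: (2,1).acc=0  regs=<0,0>
  2: (2,1).acc=0  regs=<0,0>
  3: (2,1).acc=62  regs=<2,62>

(row, col, cycle) = (2, 1, 3)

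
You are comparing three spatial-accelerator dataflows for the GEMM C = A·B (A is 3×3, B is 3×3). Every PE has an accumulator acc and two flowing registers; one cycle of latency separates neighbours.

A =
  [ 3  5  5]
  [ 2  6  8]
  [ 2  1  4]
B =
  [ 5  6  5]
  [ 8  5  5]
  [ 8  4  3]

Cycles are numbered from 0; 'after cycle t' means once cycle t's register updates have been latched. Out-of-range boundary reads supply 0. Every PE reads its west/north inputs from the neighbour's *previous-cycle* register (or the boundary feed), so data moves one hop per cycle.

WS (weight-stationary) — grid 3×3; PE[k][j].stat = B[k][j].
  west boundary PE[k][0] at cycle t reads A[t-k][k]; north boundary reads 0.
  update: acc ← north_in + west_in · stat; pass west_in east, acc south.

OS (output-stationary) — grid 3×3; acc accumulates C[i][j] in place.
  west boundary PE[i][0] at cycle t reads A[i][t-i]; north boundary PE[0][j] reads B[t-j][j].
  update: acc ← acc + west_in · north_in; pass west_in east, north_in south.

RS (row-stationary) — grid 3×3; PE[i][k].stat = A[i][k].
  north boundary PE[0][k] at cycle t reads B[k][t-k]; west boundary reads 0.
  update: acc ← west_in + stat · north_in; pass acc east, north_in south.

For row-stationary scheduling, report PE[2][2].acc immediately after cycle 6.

PE[2][2].acc = 27

RS (3×3). Following PE[2][2] plus its west/north inputs:
  step 0 · PE1,2: acc=0; fwd→0 fwd↓0
  step 0 · PE2,1: acc=0; fwd→0 fwd↓0
  step 0 · PE2,2: acc=0; fwd→0 fwd↓0
  step 1 · PE1,2: acc=0; fwd→0 fwd↓0
  step 1 · PE2,1: acc=0; fwd→0 fwd↓0
  step 1 · PE2,2: acc=0; fwd→0 fwd↓0
  step 2 · PE1,2: acc=0; fwd→0 fwd↓0
  step 2 · PE2,1: acc=0; fwd→0 fwd↓0
  step 2 · PE2,2: acc=0; fwd→0 fwd↓0
  step 3 · PE1,2: acc=122; fwd→122 fwd↓8
  step 3 · PE2,1: acc=18; fwd→18 fwd↓8
  step 3 · PE2,2: acc=0; fwd→0 fwd↓0
  step 4 · PE1,2: acc=74; fwd→74 fwd↓4
  step 4 · PE2,1: acc=17; fwd→17 fwd↓5
  step 4 · PE2,2: acc=50; fwd→50 fwd↓8
  step 5 · PE1,2: acc=64; fwd→64 fwd↓3
  step 5 · PE2,1: acc=15; fwd→15 fwd↓5
  step 5 · PE2,2: acc=33; fwd→33 fwd↓4
  step 6 · PE1,2: acc=0; fwd→0 fwd↓0
  step 6 · PE2,1: acc=0; fwd→0 fwd↓0
  step 6 · PE2,2: acc=27; fwd→27 fwd↓3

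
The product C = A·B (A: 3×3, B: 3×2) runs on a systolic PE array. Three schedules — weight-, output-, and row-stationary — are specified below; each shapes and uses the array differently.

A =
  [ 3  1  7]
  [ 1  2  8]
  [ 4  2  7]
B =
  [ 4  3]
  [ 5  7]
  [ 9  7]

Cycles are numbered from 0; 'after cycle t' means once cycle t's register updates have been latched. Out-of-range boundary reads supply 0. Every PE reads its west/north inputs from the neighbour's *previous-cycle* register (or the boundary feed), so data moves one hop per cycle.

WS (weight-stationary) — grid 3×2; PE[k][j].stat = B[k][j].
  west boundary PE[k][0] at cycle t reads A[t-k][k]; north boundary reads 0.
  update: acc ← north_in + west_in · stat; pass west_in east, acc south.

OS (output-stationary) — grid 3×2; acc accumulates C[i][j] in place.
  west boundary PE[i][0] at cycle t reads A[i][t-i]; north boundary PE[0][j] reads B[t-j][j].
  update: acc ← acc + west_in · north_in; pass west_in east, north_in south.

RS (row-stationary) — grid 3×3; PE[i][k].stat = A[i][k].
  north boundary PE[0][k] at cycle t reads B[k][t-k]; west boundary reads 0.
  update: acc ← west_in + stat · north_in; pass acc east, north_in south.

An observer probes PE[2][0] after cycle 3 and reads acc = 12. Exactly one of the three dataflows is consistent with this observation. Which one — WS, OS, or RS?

dataflow = RS

WS [3×2] PE[2][0] across cycles:
  c0 r2c0: 0 / 0 / 0
  c1 r2c0: 0 / 0 / 0
  c2 r2c0: 80 / 7 / 80
  c3 r2c0: 86 / 8 / 86
OS [3×2] PE[2][0] across cycles:
  c0 r2c0: 0 / 0 / 0
  c1 r2c0: 0 / 0 / 0
  c2 r2c0: 16 / 4 / 4
  c3 r2c0: 26 / 2 / 5
RS [3×3] PE[2][0] across cycles:
  c0 r2c0: 0 / 0 / 0
  c1 r2c0: 0 / 0 / 0
  c2 r2c0: 16 / 16 / 4
  c3 r2c0: 12 / 12 / 3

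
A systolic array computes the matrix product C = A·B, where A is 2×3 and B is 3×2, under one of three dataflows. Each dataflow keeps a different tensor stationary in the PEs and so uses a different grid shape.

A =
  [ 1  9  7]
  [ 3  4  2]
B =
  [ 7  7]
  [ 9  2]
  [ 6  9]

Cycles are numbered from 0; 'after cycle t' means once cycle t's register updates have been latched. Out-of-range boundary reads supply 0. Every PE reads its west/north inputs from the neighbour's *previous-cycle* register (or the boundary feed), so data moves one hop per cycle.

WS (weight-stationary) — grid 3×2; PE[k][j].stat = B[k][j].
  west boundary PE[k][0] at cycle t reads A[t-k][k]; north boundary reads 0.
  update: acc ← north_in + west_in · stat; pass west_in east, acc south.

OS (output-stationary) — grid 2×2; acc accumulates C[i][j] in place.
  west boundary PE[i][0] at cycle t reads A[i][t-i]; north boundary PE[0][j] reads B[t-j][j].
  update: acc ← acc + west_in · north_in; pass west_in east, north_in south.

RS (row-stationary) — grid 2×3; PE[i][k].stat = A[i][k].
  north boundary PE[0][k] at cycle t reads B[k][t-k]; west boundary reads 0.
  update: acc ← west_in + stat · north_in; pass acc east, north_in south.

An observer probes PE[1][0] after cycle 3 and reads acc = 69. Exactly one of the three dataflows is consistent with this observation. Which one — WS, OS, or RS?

Under WS (3×2), PE[1][0]:
  c0 r1c0: 0 / 0 / 0
  c1 r1c0: 88 / 9 / 88
  c2 r1c0: 57 / 4 / 57
  c3 r1c0: 0 / 0 / 0
Under OS (2×2), PE[1][0]:
  c0 r1c0: 0 / 0 / 0
  c1 r1c0: 21 / 3 / 7
  c2 r1c0: 57 / 4 / 9
  c3 r1c0: 69 / 2 / 6
Under RS (2×3), PE[1][0]:
  c0 r1c0: 0 / 0 / 0
  c1 r1c0: 21 / 21 / 7
  c2 r1c0: 21 / 21 / 7
  c3 r1c0: 0 / 0 / 0

dataflow = OS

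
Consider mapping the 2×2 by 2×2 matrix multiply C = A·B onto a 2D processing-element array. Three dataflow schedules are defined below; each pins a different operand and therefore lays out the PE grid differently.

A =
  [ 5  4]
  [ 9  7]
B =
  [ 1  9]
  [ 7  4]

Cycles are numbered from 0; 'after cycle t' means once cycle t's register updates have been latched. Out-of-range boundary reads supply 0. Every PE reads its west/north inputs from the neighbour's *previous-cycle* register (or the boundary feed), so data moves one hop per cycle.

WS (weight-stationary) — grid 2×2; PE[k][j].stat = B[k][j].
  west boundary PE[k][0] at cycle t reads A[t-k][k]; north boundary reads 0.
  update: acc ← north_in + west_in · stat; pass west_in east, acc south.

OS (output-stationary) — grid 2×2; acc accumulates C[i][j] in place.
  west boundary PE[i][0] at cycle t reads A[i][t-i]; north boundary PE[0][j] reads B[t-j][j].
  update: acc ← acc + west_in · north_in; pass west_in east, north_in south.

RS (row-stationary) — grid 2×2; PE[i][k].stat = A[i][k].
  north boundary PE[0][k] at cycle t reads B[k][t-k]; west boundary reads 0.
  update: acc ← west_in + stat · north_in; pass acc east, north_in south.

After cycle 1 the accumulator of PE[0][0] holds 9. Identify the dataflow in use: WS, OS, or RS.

dataflow = WS

WS (2×2 grid), PE[0][0]:
  [0] (0,0) acc=5 (h:5 v:5)
  [1] (0,0) acc=9 (h:9 v:9)
OS (2×2 grid), PE[0][0]:
  [0] (0,0) acc=5 (h:5 v:1)
  [1] (0,0) acc=33 (h:4 v:7)
RS (2×2 grid), PE[0][0]:
  [0] (0,0) acc=5 (h:5 v:1)
  [1] (0,0) acc=45 (h:45 v:9)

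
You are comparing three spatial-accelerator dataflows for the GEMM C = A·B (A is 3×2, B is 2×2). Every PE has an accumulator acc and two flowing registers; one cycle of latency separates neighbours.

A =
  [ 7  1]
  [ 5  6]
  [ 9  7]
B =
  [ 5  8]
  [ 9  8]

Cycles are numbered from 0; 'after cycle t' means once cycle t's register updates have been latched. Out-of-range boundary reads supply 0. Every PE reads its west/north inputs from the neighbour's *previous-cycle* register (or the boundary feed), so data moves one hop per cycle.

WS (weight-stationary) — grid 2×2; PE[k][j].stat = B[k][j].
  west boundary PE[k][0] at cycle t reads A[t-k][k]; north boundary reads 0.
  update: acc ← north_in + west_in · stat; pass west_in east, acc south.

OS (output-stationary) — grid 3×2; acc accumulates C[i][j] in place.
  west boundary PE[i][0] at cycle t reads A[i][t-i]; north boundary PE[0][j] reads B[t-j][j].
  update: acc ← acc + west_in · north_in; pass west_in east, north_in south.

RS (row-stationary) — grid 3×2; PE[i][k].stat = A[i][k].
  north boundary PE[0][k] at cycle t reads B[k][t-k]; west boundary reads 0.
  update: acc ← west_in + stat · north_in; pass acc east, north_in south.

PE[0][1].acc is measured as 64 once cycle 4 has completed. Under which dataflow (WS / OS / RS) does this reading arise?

dataflow = OS

Under WS (2×2), PE[0][1]:
  t=0 PE[0][1]: acc=0 h=0 v=0
  t=1 PE[0][1]: acc=56 h=7 v=56
  t=2 PE[0][1]: acc=40 h=5 v=40
  t=3 PE[0][1]: acc=72 h=9 v=72
  t=4 PE[0][1]: acc=0 h=0 v=0
Under OS (3×2), PE[0][1]:
  t=0 PE[0][1]: acc=0 h=0 v=0
  t=1 PE[0][1]: acc=56 h=7 v=8
  t=2 PE[0][1]: acc=64 h=1 v=8
  t=3 PE[0][1]: acc=64 h=0 v=0
  t=4 PE[0][1]: acc=64 h=0 v=0
Under RS (3×2), PE[0][1]:
  t=0 PE[0][1]: acc=0 h=0 v=0
  t=1 PE[0][1]: acc=44 h=44 v=9
  t=2 PE[0][1]: acc=64 h=64 v=8
  t=3 PE[0][1]: acc=0 h=0 v=0
  t=4 PE[0][1]: acc=0 h=0 v=0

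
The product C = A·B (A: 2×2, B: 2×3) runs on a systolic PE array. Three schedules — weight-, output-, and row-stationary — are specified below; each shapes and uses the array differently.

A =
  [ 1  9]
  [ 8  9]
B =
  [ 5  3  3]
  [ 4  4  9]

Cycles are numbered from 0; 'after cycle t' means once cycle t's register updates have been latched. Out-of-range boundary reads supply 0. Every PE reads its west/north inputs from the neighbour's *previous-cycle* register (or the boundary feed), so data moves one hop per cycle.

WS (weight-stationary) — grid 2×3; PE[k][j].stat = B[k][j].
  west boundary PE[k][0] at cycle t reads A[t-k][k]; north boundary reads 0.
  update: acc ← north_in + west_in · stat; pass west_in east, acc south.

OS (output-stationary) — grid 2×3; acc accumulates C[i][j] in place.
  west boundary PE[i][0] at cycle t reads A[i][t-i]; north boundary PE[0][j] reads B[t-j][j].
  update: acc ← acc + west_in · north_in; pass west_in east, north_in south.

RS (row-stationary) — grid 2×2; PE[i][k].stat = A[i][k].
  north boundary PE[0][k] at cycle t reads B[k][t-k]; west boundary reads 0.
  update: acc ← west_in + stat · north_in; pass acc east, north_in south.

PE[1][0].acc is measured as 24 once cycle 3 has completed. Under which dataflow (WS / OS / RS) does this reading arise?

Under WS (2×3), PE[1][0]:
  after 0 — PE[1][0] acc=0, pass-E 0, pass-S 0
  after 1 — PE[1][0] acc=41, pass-E 9, pass-S 41
  after 2 — PE[1][0] acc=76, pass-E 9, pass-S 76
  after 3 — PE[1][0] acc=0, pass-E 0, pass-S 0
Under OS (2×3), PE[1][0]:
  after 0 — PE[1][0] acc=0, pass-E 0, pass-S 0
  after 1 — PE[1][0] acc=40, pass-E 8, pass-S 5
  after 2 — PE[1][0] acc=76, pass-E 9, pass-S 4
  after 3 — PE[1][0] acc=76, pass-E 0, pass-S 0
Under RS (2×2), PE[1][0]:
  after 0 — PE[1][0] acc=0, pass-E 0, pass-S 0
  after 1 — PE[1][0] acc=40, pass-E 40, pass-S 5
  after 2 — PE[1][0] acc=24, pass-E 24, pass-S 3
  after 3 — PE[1][0] acc=24, pass-E 24, pass-S 3

dataflow = RS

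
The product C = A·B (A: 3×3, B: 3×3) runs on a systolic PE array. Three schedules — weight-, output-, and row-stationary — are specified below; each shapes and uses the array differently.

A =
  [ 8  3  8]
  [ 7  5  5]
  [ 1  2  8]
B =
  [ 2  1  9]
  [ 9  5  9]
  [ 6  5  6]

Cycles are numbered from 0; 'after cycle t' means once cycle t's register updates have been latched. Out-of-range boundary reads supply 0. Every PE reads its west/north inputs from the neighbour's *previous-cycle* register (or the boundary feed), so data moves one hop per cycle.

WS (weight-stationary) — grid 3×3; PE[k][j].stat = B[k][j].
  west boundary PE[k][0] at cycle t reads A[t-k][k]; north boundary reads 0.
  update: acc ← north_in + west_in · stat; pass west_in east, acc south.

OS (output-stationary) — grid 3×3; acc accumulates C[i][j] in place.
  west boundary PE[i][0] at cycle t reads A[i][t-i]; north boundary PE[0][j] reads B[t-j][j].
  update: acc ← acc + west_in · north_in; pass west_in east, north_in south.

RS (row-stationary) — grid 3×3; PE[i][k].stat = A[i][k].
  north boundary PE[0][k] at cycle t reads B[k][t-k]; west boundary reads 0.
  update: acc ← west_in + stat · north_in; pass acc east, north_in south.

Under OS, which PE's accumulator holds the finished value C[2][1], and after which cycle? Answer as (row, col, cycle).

OS: C[2][1] accumulates in PE[2][1]:
  after 0 — PE[2][1] acc=0, pass-E 0, pass-S 0
  after 1 — PE[2][1] acc=0, pass-E 0, pass-S 0
  after 2 — PE[2][1] acc=0, pass-E 0, pass-S 0
  after 3 — PE[2][1] acc=1, pass-E 1, pass-S 1
  after 4 — PE[2][1] acc=11, pass-E 2, pass-S 5
  after 5 — PE[2][1] acc=51, pass-E 8, pass-S 5

(row, col, cycle) = (2, 1, 5)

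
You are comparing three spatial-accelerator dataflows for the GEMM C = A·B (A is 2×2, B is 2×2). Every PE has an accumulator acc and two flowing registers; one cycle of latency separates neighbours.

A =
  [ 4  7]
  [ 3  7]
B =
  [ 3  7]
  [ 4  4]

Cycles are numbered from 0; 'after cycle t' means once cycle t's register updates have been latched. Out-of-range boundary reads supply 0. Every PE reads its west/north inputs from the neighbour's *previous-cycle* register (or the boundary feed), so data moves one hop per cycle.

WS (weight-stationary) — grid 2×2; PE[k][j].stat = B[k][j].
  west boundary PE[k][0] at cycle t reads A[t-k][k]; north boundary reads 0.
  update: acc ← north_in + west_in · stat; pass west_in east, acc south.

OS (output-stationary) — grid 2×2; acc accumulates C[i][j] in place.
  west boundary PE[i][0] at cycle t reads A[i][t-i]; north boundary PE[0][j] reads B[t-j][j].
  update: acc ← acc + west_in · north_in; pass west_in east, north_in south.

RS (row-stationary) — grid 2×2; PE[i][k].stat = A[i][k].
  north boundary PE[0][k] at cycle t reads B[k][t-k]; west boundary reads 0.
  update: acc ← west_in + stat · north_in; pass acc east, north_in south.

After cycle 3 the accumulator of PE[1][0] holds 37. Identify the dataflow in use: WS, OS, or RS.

WS [2×2] PE[1][0] across cycles:
  step 0 · PE1,0: acc=0; fwd→0 fwd↓0
  step 1 · PE1,0: acc=40; fwd→7 fwd↓40
  step 2 · PE1,0: acc=37; fwd→7 fwd↓37
  step 3 · PE1,0: acc=0; fwd→0 fwd↓0
OS [2×2] PE[1][0] across cycles:
  step 0 · PE1,0: acc=0; fwd→0 fwd↓0
  step 1 · PE1,0: acc=9; fwd→3 fwd↓3
  step 2 · PE1,0: acc=37; fwd→7 fwd↓4
  step 3 · PE1,0: acc=37; fwd→0 fwd↓0
RS [2×2] PE[1][0] across cycles:
  step 0 · PE1,0: acc=0; fwd→0 fwd↓0
  step 1 · PE1,0: acc=9; fwd→9 fwd↓3
  step 2 · PE1,0: acc=21; fwd→21 fwd↓7
  step 3 · PE1,0: acc=0; fwd→0 fwd↓0

dataflow = OS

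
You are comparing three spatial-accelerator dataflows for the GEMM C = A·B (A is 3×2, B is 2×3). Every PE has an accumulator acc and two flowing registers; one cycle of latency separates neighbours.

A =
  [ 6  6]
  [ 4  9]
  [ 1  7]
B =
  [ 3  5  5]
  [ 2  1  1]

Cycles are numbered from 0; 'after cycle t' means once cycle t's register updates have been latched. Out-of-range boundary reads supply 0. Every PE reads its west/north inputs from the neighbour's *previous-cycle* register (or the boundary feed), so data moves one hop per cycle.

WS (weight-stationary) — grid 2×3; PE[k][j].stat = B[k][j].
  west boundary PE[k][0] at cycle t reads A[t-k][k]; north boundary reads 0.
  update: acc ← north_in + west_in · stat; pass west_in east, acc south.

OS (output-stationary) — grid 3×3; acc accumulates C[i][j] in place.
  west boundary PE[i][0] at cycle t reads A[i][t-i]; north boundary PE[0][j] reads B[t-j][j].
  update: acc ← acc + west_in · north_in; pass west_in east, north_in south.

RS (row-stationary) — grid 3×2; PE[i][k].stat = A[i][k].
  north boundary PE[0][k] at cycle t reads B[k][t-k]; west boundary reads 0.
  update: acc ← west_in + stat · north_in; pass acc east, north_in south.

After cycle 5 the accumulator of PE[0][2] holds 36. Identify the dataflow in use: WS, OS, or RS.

dataflow = OS

Under WS (2×3), PE[0][2]:
  c0 r0c2: 0 / 0 / 0
  c1 r0c2: 0 / 0 / 0
  c2 r0c2: 30 / 6 / 30
  c3 r0c2: 20 / 4 / 20
  c4 r0c2: 5 / 1 / 5
  c5 r0c2: 0 / 0 / 0
Under OS (3×3), PE[0][2]:
  c0 r0c2: 0 / 0 / 0
  c1 r0c2: 0 / 0 / 0
  c2 r0c2: 30 / 6 / 5
  c3 r0c2: 36 / 6 / 1
  c4 r0c2: 36 / 0 / 0
  c5 r0c2: 36 / 0 / 0
RS (3×2): PE[0][2] does not exist.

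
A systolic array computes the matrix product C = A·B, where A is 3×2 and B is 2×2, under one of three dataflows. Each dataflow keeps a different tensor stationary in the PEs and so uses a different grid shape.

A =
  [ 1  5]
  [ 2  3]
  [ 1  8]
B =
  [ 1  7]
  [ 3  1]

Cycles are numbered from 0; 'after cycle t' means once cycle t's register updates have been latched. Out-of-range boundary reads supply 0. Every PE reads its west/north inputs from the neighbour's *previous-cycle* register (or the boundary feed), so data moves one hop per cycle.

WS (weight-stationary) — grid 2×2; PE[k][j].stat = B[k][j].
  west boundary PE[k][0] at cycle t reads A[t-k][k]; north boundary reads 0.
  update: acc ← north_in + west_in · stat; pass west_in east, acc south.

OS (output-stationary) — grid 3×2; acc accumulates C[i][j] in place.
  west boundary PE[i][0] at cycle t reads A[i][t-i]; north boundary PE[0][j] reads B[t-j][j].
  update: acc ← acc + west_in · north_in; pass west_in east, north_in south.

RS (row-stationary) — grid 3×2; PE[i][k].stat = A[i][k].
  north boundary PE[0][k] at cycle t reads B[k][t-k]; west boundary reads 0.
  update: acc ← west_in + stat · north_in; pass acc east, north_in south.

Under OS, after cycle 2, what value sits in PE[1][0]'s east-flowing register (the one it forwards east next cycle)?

register = 3

Tracing OS — 3×2 array, target PE[1][0]:
  @0  [0,0]  acc 1  |  →1  ↓1
  @0  [1,0]  acc 0  |  →0  ↓0
  @1  [0,0]  acc 16  |  →5  ↓3
  @1  [1,0]  acc 2  |  →2  ↓1
  @2  [0,0]  acc 16  |  →0  ↓0
  @2  [1,0]  acc 11  |  →3  ↓3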